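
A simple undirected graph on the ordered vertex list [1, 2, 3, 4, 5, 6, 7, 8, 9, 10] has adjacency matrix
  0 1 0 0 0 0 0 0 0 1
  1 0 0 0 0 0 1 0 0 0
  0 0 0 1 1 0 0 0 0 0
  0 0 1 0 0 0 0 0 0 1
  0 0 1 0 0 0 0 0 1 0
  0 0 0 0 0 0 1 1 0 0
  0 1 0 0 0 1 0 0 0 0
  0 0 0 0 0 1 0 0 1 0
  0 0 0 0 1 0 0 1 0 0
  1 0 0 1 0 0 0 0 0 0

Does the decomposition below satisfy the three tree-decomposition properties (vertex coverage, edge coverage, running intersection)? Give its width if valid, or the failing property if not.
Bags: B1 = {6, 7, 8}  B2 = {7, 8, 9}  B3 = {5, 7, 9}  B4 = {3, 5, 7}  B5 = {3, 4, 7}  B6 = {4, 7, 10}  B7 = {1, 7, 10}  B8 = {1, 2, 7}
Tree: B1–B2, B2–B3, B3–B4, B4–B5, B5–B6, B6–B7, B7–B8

Vertex coverage: the bags together contain {1, 2, 3, 4, 5, 6, 7, 8, 9, 10}, the full vertex set. Edge coverage: each edge of G has both endpoints in at least one bag. Running intersection: for every vertex, the bags containing it form a connected subtree. All three properties hold, so this is a valid tree decomposition of width max|bag| − 1 = 2, and hence tw(G) ≤ 2.

Yes; width 2.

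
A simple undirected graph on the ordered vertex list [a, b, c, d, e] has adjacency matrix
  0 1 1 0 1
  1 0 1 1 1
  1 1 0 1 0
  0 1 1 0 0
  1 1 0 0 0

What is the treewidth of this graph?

2

A width-2 tree decomposition is:
Bags: B1 = {a, b, c}  B2 = {a, b, e}  B3 = {b, c, d}
Tree: B1–B2, B1–B3
Every bag has size at most 3, so the width is 3 − 1 = 2 and tw(G) ≤ 2. For the lower bound, the 3 vertices {a, b, e} are pairwise adjacent, and any tree decomposition puts a clique entirely inside one bag — forcing width ≥ 2. Therefore the treewidth is 2.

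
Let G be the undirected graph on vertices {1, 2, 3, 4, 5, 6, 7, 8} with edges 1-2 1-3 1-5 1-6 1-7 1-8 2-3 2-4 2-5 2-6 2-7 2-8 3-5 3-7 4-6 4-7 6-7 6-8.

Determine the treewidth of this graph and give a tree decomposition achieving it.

Treewidth 3.
Bags: B1 = {1, 2, 3, 7}  B2 = {1, 2, 6, 7}  B3 = {2, 4, 6, 7}  B4 = {1, 2, 6, 8}  B5 = {1, 2, 3, 5}
Tree: B1–B2, B2–B3, B2–B4, B1–B5

Each bag holds 4 vertices, so the decomposition has width 3, which upper-bounds the treewidth. For the lower bound, the 4 vertices {1, 2, 6, 8} are pairwise adjacent, and any tree decomposition puts a clique entirely inside one bag — forcing width ≥ 3. Therefore the treewidth is 3.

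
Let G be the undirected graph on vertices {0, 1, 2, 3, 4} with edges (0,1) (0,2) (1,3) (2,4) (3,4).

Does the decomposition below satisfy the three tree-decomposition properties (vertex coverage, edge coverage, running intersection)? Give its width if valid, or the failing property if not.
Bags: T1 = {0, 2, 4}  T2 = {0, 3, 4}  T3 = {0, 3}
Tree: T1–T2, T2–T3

No — vertex 1 appears in no bag.

A tree decomposition must satisfy three properties: every vertex lies in some bag; for every edge, both endpoints lie together in some bag; and for every vertex, the bags containing it form a connected subtree. Here vertex 1 appears in no bag, so the decomposition is invalid.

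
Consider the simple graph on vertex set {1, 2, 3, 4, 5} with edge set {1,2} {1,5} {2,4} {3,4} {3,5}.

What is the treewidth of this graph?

2

A width-2 tree decomposition is:
Bags: B1 = {1, 2, 5}  B2 = {2, 4, 5}  B3 = {3, 4, 5}
Tree: B1–B2, B2–B3
Each bag holds 3 vertices, so the decomposition has width 2, which upper-bounds the treewidth. The edges 5–1–2–4–3–5 form a cycle, so G is not a tree and its treewidth is at least 2. The upper and lower bounds meet at 2, so that is the treewidth.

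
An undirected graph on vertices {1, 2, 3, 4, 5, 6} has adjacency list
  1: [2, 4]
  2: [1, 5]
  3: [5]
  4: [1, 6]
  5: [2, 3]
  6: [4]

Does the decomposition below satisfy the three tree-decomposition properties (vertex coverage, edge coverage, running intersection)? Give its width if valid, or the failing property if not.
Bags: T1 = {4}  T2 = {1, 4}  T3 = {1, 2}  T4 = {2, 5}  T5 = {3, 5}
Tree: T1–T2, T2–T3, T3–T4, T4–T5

No — vertex 6 appears in no bag.

A tree decomposition must satisfy three properties: every vertex lies in some bag; for every edge, both endpoints lie together in some bag; and for every vertex, the bags containing it form a connected subtree. Here vertex 6 appears in no bag, so the decomposition is invalid.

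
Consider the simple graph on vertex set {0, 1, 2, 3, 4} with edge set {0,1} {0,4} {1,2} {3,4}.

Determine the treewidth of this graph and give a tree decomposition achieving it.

Every bag has size at most 2, so the width is 2 − 1 = 1 and tw(G) ≤ 1. Any graph with an edge has treewidth ≥ 1, and G has the edge 3–4. Combining the bounds, tw(G) = 1.

Treewidth 1.
Bags: B1 = {3, 4}  B2 = {0, 4}  B3 = {0, 1}  B4 = {1, 2}
Tree: B1–B2, B2–B3, B3–B4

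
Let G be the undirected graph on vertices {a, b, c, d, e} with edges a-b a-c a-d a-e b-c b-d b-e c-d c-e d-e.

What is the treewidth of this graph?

A width-4 tree decomposition is:
Bags: B1 = {a, b, c, d, e}
Tree: (single bag)
A single bag containing all 5 vertices is trivially a valid decomposition of width 4. For the lower bound, the 5 vertices {a, b, c, d, e} are pairwise adjacent, and any tree decomposition puts a clique entirely inside one bag — forcing width ≥ 4. Therefore the treewidth is 4.

4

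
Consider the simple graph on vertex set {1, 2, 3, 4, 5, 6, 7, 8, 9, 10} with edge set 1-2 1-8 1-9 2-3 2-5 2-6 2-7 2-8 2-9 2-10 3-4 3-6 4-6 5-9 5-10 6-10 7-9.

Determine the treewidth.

A width-2 tree decomposition is:
Bags: B1 = {2, 5, 9}  B2 = {1, 2, 9}  B3 = {1, 2, 8}  B4 = {2, 5, 10}  B5 = {2, 6, 10}  B6 = {2, 3, 6}  B7 = {2, 7, 9}  B8 = {3, 4, 6}
Tree: B1–B2, B2–B3, B1–B4, B4–B5, B5–B6, B2–B7, B6–B8
Every bag has size at most 3, so the width is 3 − 1 = 2 and tw(G) ≤ 2. For the lower bound, the 3 vertices {2, 3, 6} are pairwise adjacent, and any tree decomposition puts a clique entirely inside one bag — forcing width ≥ 2. The upper and lower bounds meet at 2, so that is the treewidth.

2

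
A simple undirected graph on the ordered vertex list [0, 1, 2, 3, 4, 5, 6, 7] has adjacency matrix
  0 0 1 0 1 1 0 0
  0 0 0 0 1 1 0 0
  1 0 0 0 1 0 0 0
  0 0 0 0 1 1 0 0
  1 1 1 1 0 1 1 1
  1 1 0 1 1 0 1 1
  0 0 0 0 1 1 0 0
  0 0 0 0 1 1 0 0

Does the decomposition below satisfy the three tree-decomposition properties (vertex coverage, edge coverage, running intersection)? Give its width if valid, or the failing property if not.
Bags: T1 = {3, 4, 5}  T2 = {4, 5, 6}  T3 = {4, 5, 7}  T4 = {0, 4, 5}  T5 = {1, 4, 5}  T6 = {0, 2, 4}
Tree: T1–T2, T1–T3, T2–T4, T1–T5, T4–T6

Yes; width 2.

Checking the three conditions: (i) the bags cover all of {0, 1, 2, 3, 4, 5, 6, 7}; (ii) for each edge, some bag contains both endpoints; (iii) the bags containing any fixed vertex form a subtree. All hold, so the decomposition is valid with width 3 − 1 = 2.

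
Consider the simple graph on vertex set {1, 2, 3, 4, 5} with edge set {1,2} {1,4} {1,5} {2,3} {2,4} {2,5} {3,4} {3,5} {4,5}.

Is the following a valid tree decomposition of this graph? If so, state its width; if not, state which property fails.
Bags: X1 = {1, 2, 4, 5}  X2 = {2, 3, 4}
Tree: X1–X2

A tree decomposition must satisfy three properties: every vertex lies in some bag; for every edge, both endpoints lie together in some bag; and for every vertex, the bags containing it form a connected subtree. Here edge (5,3) lies in no bag, so the decomposition is invalid.

No — edge (5,3) lies in no bag.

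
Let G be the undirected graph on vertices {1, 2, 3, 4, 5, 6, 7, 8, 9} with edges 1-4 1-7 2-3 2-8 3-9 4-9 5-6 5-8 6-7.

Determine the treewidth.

2

A width-2 tree decomposition is:
Bags: B1 = {2, 3, 8}  B2 = {3, 5, 8}  B3 = {3, 5, 6}  B4 = {3, 6, 7}  B5 = {1, 3, 7}  B6 = {1, 3, 4}  B7 = {3, 4, 9}
Tree: B1–B2, B2–B3, B3–B4, B4–B5, B5–B6, B6–B7
Every bag has size at most 3, so the width is 3 − 1 = 2 and tw(G) ≤ 2. The edges 3–2–8–5–6–7–1–4–9–3 form a cycle, so G is not a tree and its treewidth is at least 2. Combining the bounds, tw(G) = 2.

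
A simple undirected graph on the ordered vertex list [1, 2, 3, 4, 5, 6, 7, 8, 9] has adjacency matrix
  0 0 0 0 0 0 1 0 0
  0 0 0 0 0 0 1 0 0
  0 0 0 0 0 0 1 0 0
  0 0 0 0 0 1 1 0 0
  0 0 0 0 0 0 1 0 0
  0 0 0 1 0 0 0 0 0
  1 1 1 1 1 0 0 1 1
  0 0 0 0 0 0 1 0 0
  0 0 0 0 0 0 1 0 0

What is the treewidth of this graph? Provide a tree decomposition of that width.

Each bag holds 2 vertices, so the decomposition has width 1, which upper-bounds the treewidth. Any graph with an edge has treewidth ≥ 1, and G has the edge 7–9. The upper and lower bounds meet at 1, so that is the treewidth.

Treewidth 1.
One such decomposition:
Bags: B1 = {7, 9}  B2 = {4, 7}  B3 = {3, 7}  B4 = {4, 6}  B5 = {5, 7}  B6 = {1, 7}  B7 = {7, 8}  B8 = {2, 7}
Tree: B1–B2, B1–B3, B2–B4, B1–B5, B3–B6, B3–B7, B7–B8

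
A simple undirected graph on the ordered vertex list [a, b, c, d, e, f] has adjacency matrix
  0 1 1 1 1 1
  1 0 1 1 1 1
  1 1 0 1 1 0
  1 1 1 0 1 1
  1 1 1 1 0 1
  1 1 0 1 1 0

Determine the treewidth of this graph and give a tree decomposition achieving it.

Treewidth 4.
One such decomposition:
Bags: B1 = {a, b, d, e, f}  B2 = {a, b, c, d, e}
Tree: B1–B2

The largest bag has 5 vertices, giving width 4; this decomposition certifies tw(G) ≤ 4. On the other hand G contains the 5-clique {a, b, c, d, e}. A clique must lie in a single bag of any decomposition, so no decomposition can have width below 4. Hence tw(G) = 4 exactly.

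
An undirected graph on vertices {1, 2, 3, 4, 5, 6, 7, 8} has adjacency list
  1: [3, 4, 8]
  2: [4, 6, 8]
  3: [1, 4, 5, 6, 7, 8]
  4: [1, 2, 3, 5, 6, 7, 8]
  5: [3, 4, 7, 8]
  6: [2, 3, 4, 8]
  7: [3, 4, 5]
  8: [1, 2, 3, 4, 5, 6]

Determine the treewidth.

3

A width-3 tree decomposition is:
Bags: B1 = {3, 4, 5, 8}  B2 = {3, 4, 6, 8}  B3 = {3, 4, 5, 7}  B4 = {2, 4, 6, 8}  B5 = {1, 3, 4, 8}
Tree: B1–B2, B1–B3, B2–B4, B2–B5
The largest bag has 4 vertices, giving width 3; this decomposition certifies tw(G) ≤ 3. For the lower bound, the 4 vertices {2, 4, 6, 8} are pairwise adjacent, and any tree decomposition puts a clique entirely inside one bag — forcing width ≥ 3. Combining the bounds, tw(G) = 3.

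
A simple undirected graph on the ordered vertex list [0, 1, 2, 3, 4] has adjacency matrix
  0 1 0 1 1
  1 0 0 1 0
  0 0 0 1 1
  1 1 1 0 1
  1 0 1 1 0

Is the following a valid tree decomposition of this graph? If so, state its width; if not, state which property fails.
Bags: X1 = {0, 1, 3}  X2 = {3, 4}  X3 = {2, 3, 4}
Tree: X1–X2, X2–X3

A tree decomposition must satisfy three properties: every vertex lies in some bag; for every edge, both endpoints lie together in some bag; and for every vertex, the bags containing it form a connected subtree. Here edge (0,4) lies in no bag, so the decomposition is invalid.

No — edge (0,4) lies in no bag.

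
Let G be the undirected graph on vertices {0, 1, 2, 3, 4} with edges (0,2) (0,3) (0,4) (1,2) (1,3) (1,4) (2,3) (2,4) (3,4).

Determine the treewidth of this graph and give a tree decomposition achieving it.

Every bag has size at most 4, so the width is 4 − 1 = 3 and tw(G) ≤ 3. On the other hand G contains the 4-clique {0, 2, 3, 4}. A clique must lie in a single bag of any decomposition, so no decomposition can have width below 3. Combining the bounds, tw(G) = 3.

Treewidth 3.
One optimal decomposition is:
Bags: B1 = {0, 2, 3, 4}  B2 = {1, 2, 3, 4}
Tree: B1–B2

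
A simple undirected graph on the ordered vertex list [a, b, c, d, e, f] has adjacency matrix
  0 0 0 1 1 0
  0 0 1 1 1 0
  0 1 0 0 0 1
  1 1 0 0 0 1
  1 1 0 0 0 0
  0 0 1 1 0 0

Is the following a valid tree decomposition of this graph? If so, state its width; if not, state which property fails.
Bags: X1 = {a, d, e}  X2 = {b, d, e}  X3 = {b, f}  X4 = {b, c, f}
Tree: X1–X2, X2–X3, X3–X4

A tree decomposition must satisfy three properties: every vertex lies in some bag; for every edge, both endpoints lie together in some bag; and for every vertex, the bags containing it form a connected subtree. Here edge (d,f) lies in no bag, so the decomposition is invalid.

No — edge (d,f) lies in no bag.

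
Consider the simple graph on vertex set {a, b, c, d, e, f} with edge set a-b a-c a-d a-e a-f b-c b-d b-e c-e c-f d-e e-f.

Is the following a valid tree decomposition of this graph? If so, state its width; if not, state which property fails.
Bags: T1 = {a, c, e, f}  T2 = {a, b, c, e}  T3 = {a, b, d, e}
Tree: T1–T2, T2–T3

Every vertex of G appears in some bag (union = {a, b, c, d, e, f}); every edge is covered by a bag; and for each vertex v the set of bags containing v is connected in the bag tree. The decomposition is therefore valid. The largest bag has 4 vertices, so the width is 3.

Yes; width 3.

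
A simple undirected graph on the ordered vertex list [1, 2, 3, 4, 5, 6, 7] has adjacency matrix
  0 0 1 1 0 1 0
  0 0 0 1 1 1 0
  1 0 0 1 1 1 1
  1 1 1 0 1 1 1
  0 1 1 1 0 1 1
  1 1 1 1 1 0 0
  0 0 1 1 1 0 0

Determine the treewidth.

A width-3 tree decomposition is:
Bags: B1 = {1, 3, 4, 6}  B2 = {3, 4, 5, 6}  B3 = {3, 4, 5, 7}  B4 = {2, 4, 5, 6}
Tree: B1–B2, B2–B3, B2–B4
The largest bag has 4 vertices, giving width 3; this decomposition certifies tw(G) ≤ 3. On the other hand G contains the 4-clique {2, 4, 5, 6}. A clique must lie in a single bag of any decomposition, so no decomposition can have width below 3. Combining the bounds, tw(G) = 3.

3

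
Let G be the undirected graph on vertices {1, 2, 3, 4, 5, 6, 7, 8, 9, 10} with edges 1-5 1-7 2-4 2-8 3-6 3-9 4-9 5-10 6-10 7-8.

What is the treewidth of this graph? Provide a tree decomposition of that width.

Each bag holds 3 vertices, so the decomposition has width 2, which upper-bounds the treewidth. For the lower bound, G contains the cycle 8–2–4–9–3–6–10–5–1–7–8, so G is not a forest; only forests have treewidth ≤ 1, hence tw(G) ≥ 2. Hence tw(G) = 2 exactly.

Treewidth 2.
One optimal decomposition is:
Bags: B1 = {2, 4, 8}  B2 = {4, 8, 9}  B3 = {3, 8, 9}  B4 = {3, 6, 8}  B5 = {6, 8, 10}  B6 = {5, 8, 10}  B7 = {1, 5, 8}  B8 = {1, 7, 8}
Tree: B1–B2, B2–B3, B3–B4, B4–B5, B5–B6, B6–B7, B7–B8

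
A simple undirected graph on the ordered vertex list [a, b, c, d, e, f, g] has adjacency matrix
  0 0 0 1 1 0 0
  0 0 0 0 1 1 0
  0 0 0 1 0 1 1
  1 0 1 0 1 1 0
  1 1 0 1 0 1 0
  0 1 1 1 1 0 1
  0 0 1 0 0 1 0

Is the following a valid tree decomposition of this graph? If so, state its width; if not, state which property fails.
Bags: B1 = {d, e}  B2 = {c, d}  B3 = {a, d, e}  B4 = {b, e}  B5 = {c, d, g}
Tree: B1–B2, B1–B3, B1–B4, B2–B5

No — vertex f appears in no bag.

A tree decomposition must satisfy three properties: every vertex lies in some bag; for every edge, both endpoints lie together in some bag; and for every vertex, the bags containing it form a connected subtree. Here vertex f appears in no bag, so the decomposition is invalid.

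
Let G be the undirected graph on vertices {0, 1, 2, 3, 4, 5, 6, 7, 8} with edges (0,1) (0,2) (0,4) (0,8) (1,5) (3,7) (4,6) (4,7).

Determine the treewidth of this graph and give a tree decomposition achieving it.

Treewidth 1.
Bags: B1 = {4, 7}  B2 = {0, 4}  B3 = {3, 7}  B4 = {0, 2}  B5 = {4, 6}  B6 = {0, 8}  B7 = {0, 1}  B8 = {1, 5}
Tree: B1–B2, B1–B3, B2–B4, B2–B5, B4–B6, B6–B7, B7–B8

Each bag holds 2 vertices, so the decomposition has width 1, which upper-bounds the treewidth. G has an edge, so its treewidth is at least 1. The upper and lower bounds meet at 1, so that is the treewidth.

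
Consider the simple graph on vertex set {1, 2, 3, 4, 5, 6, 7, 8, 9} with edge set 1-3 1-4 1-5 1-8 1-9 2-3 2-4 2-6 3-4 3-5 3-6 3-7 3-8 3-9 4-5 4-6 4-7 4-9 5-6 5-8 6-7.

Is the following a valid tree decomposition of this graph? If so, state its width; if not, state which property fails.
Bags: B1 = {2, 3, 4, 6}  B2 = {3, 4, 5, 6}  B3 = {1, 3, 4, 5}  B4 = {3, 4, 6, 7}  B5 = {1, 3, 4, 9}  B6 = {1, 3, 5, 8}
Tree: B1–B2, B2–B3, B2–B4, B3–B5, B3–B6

Yes; width 3.

Vertex coverage: the bags together contain {1, 2, 3, 4, 5, 6, 7, 8, 9}, the full vertex set. Edge coverage: each edge of G has both endpoints in at least one bag. Running intersection: for every vertex, the bags containing it form a connected subtree. All three properties hold, so this is a valid tree decomposition of width max|bag| − 1 = 3, and hence tw(G) ≤ 3.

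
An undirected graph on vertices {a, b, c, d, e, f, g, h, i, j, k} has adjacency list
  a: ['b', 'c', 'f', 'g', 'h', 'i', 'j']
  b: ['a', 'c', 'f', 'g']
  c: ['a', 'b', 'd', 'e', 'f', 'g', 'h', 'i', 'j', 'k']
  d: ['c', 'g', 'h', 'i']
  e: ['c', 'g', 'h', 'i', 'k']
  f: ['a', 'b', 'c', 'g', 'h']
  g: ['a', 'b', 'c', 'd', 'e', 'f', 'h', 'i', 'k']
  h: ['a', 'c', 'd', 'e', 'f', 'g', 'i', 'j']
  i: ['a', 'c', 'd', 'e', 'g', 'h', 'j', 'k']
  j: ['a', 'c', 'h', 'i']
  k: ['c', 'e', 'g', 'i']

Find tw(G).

4

A width-4 tree decomposition is:
Bags: B1 = {a, b, c, f, g}  B2 = {a, c, f, g, h}  B3 = {a, c, g, h, i}  B4 = {c, e, g, h, i}  B5 = {c, d, g, h, i}  B6 = {a, c, h, i, j}  B7 = {c, e, g, i, k}
Tree: B1–B2, B2–B3, B3–B4, B3–B5, B3–B6, B4–B7
Each bag holds 5 vertices, so the decomposition has width 4, which upper-bounds the treewidth. For the lower bound, the 5 vertices {a, c, f, g, h} are pairwise adjacent, and any tree decomposition puts a clique entirely inside one bag — forcing width ≥ 4. The upper and lower bounds meet at 4, so that is the treewidth.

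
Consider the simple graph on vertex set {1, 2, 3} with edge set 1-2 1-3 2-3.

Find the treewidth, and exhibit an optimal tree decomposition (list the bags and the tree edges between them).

Treewidth 2.
One such decomposition:
Bags: B1 = {1, 2, 3}
Tree: (single bag)

With just one bag of size 3, the width is 3 − 1 = 2, so tw(G) ≤ 2. On the other hand G contains the 3-clique {1, 2, 3}. A clique must lie in a single bag of any decomposition, so no decomposition can have width below 2. Hence tw(G) = 2 exactly.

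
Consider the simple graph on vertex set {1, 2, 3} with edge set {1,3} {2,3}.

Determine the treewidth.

A width-1 tree decomposition is:
Bags: B1 = {1, 3}  B2 = {2, 3}
Tree: B1–B2
Every bag has size at most 2, so the width is 2 − 1 = 1 and tw(G) ≤ 1. G has an edge, so its treewidth is at least 1. Therefore the treewidth is 1.

1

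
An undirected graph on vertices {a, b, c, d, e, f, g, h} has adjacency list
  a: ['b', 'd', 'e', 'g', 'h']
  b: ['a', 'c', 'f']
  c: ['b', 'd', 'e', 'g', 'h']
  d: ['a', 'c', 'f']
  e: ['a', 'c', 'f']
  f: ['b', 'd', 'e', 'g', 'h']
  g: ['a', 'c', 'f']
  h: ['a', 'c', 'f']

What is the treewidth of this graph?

3

A width-3 tree decomposition is:
Bags: B1 = {a, b, c, f}  B2 = {a, c, d, f}  B3 = {a, c, f, h}  B4 = {a, c, e, f}  B5 = {a, c, f, g}
Tree: B1–B2, B2–B3, B3–B4, B4–B5
Every bag has size at most 4, so the width is 4 − 1 = 3 and tw(G) ≤ 3. For the lower bound: the 4 vertex sets {b,f}, {c,d}, {a}, {h} are disjoint, each induces a connected subgraph, and every pair is joined by at least one edge of G. Contracting each set to a single vertex therefore yields K_{4} as a minor, and since treewidth is minor-monotone, tw(G) ≥ tw(K_{4}) = 3. Therefore the treewidth is 3.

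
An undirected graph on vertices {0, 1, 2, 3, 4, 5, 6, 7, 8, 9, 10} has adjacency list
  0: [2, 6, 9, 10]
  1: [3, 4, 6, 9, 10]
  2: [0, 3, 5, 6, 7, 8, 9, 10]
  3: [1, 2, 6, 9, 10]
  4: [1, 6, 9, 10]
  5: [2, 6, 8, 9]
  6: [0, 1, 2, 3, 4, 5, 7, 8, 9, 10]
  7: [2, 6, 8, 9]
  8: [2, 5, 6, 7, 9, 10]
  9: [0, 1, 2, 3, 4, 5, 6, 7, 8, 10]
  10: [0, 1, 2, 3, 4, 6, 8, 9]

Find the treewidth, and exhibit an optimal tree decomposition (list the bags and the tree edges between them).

The largest bag has 5 vertices, giving width 4; this decomposition certifies tw(G) ≤ 4. Conversely, {1, 3, 6, 9, 10} is a clique of size 5, and the vertices of any clique must share a bag in every tree decomposition; so some bag has ≥ 5 vertices and tw(G) ≥ 4. Hence tw(G) = 4 exactly.

Treewidth 4.
Bags: B1 = {2, 6, 8, 9, 10}  B2 = {2, 3, 6, 9, 10}  B3 = {1, 3, 6, 9, 10}  B4 = {2, 6, 7, 8, 9}  B5 = {2, 5, 6, 8, 9}  B6 = {0, 2, 6, 9, 10}  B7 = {1, 4, 6, 9, 10}
Tree: B1–B2, B2–B3, B1–B4, B4–B5, B1–B6, B3–B7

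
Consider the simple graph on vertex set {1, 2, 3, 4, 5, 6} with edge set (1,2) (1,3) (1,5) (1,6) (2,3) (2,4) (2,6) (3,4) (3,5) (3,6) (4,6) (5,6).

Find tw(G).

3

A width-3 tree decomposition is:
Bags: B1 = {2, 3, 4, 6}  B2 = {1, 2, 3, 6}  B3 = {1, 3, 5, 6}
Tree: B1–B2, B2–B3
Each bag holds 4 vertices, so the decomposition has width 3, which upper-bounds the treewidth. Conversely, {1, 2, 3, 6} is a clique of size 4, and the vertices of any clique must share a bag in every tree decomposition; so some bag has ≥ 4 vertices and tw(G) ≥ 3. Hence tw(G) = 3 exactly.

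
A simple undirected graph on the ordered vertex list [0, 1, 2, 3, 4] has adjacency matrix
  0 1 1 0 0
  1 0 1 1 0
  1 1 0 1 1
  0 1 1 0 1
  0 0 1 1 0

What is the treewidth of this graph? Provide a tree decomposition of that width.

Treewidth 2.
One such decomposition:
Bags: B1 = {0, 1, 2}  B2 = {1, 2, 3}  B3 = {2, 3, 4}
Tree: B1–B2, B2–B3

Every bag has size at most 3, so the width is 3 − 1 = 2 and tw(G) ≤ 2. Conversely, {0, 1, 2} is a clique of size 3, and the vertices of any clique must share a bag in every tree decomposition; so some bag has ≥ 3 vertices and tw(G) ≥ 2. Combining the bounds, tw(G) = 2.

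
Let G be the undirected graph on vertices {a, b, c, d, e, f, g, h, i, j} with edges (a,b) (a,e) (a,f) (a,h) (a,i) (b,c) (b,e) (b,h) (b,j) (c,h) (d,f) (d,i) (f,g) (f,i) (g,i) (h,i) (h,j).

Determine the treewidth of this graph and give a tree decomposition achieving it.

Treewidth 2.
Bags: B1 = {a, h, i}  B2 = {a, b, h}  B3 = {b, c, h}  B4 = {b, h, j}  B5 = {a, f, i}  B6 = {a, b, e}  B7 = {d, f, i}  B8 = {f, g, i}
Tree: B1–B2, B2–B3, B2–B4, B1–B5, B2–B6, B5–B7, B5–B8

Every bag has size at most 3, so the width is 3 − 1 = 2 and tw(G) ≤ 2. For the lower bound, the 3 vertices {d, f, i} are pairwise adjacent, and any tree decomposition puts a clique entirely inside one bag — forcing width ≥ 2. Combining the bounds, tw(G) = 2.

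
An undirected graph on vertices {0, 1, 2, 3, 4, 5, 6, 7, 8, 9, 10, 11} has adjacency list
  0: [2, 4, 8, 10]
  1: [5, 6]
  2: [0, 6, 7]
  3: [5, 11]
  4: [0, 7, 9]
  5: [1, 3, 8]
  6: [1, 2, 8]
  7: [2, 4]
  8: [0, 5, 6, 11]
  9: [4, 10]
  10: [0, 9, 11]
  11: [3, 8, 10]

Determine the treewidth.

3

A width-3 tree decomposition is:
Bags: B1 = {1, 3, 5, 11}  B2 = {1, 5, 8, 11}  B3 = {1, 6, 8, 11}  B4 = {6, 8, 10, 11}  B5 = {0, 6, 8, 10}  B6 = {0, 2, 6, 10}  B7 = {0, 2, 9, 10}  B8 = {0, 2, 4, 9}  B9 = {2, 4, 7, 9}
Tree: B1–B2, B2–B3, B3–B4, B4–B5, B5–B6, B6–B7, B7–B8, B8–B9
The largest bag has 4 vertices, giving width 3; this decomposition certifies tw(G) ≤ 3. For the lower bound: the 4 vertex sets {1,3,5}, {11}, {8}, {0,2,6,10} are disjoint, each induces a connected subgraph, and every pair is joined by at least one edge of G. Contracting each set to a single vertex therefore yields K_{4} as a minor, and since treewidth is minor-monotone, tw(G) ≥ tw(K_{4}) = 3. The upper and lower bounds meet at 3, so that is the treewidth.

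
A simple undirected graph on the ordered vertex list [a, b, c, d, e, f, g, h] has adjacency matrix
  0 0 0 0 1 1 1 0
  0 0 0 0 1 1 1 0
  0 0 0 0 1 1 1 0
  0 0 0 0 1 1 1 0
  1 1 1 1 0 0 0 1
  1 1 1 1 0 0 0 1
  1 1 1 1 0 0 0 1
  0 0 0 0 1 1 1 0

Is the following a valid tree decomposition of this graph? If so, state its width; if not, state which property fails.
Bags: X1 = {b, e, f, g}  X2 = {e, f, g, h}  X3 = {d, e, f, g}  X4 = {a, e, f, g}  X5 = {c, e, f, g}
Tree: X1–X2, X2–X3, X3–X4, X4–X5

Checking the three conditions: (i) the bags cover all of {a, b, c, d, e, f, g, h}; (ii) for each edge, some bag contains both endpoints; (iii) the bags containing any fixed vertex form a subtree. All hold, so the decomposition is valid with width 4 − 1 = 3.

Yes; width 3.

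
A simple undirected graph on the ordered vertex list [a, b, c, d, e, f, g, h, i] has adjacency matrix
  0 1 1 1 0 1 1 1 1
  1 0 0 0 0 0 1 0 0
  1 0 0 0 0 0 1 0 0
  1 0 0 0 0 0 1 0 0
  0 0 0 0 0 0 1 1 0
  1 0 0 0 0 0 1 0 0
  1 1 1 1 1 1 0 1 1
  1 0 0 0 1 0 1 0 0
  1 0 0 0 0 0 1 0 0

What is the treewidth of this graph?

A width-2 tree decomposition is:
Bags: B1 = {a, f, g}  B2 = {a, c, g}  B3 = {a, g, i}  B4 = {a, g, h}  B5 = {a, b, g}  B6 = {a, d, g}  B7 = {e, g, h}
Tree: B1–B2, B1–B3, B3–B4, B2–B5, B4–B6, B4–B7
The largest bag has 3 vertices, giving width 2; this decomposition certifies tw(G) ≤ 2. For the lower bound, the 3 vertices {e, g, h} are pairwise adjacent, and any tree decomposition puts a clique entirely inside one bag — forcing width ≥ 2. Combining the bounds, tw(G) = 2.

2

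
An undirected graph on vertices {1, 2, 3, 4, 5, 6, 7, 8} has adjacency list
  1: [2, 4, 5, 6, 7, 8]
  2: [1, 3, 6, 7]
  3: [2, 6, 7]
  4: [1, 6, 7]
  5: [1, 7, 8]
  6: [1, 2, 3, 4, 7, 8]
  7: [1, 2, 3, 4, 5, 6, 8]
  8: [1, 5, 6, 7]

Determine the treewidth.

3

A width-3 tree decomposition is:
Bags: B1 = {1, 6, 7, 8}  B2 = {1, 4, 6, 7}  B3 = {1, 2, 6, 7}  B4 = {2, 3, 6, 7}  B5 = {1, 5, 7, 8}
Tree: B1–B2, B2–B3, B3–B4, B1–B5
Each bag holds 4 vertices, so the decomposition has width 3, which upper-bounds the treewidth. On the other hand G contains the 4-clique {1, 5, 7, 8}. A clique must lie in a single bag of any decomposition, so no decomposition can have width below 3. Combining the bounds, tw(G) = 3.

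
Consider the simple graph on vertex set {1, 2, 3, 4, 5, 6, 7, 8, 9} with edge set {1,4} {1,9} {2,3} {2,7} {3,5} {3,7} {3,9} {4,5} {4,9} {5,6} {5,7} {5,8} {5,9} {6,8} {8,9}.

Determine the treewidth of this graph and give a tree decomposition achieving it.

Treewidth 2.
Bags: B1 = {5, 8, 9}  B2 = {3, 5, 9}  B3 = {3, 5, 7}  B4 = {2, 3, 7}  B5 = {5, 6, 8}  B6 = {4, 5, 9}  B7 = {1, 4, 9}
Tree: B1–B2, B2–B3, B3–B4, B1–B5, B1–B6, B6–B7

The largest bag has 3 vertices, giving width 2; this decomposition certifies tw(G) ≤ 2. For the lower bound, the 3 vertices {1, 4, 9} are pairwise adjacent, and any tree decomposition puts a clique entirely inside one bag — forcing width ≥ 2. The upper and lower bounds meet at 2, so that is the treewidth.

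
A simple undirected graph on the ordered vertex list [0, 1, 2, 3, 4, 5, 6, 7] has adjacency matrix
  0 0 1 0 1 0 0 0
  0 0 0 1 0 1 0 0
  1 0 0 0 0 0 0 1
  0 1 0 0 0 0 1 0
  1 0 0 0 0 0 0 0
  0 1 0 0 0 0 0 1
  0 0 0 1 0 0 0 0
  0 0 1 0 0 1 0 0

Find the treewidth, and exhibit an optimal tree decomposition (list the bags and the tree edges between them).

Treewidth 1.
Bags: B1 = {0, 4}  B2 = {0, 2}  B3 = {2, 7}  B4 = {5, 7}  B5 = {1, 5}  B6 = {1, 3}  B7 = {3, 6}
Tree: B1–B2, B2–B3, B3–B4, B4–B5, B5–B6, B6–B7

The largest bag has 2 vertices, giving width 1; this decomposition certifies tw(G) ≤ 1. G has an edge, so its treewidth is at least 1. Hence tw(G) = 1 exactly.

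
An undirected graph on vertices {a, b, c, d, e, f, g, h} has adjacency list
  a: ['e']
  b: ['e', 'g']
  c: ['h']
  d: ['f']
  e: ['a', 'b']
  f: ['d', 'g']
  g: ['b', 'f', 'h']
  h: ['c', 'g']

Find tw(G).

1

A width-1 tree decomposition is:
Bags: B1 = {b, g}  B2 = {f, g}  B3 = {g, h}  B4 = {c, h}  B5 = {b, e}  B6 = {a, e}  B7 = {d, f}
Tree: B1–B2, B1–B3, B3–B4, B1–B5, B5–B6, B2–B7
Every bag has size at most 2, so the width is 2 − 1 = 1 and tw(G) ≤ 1. Any graph with an edge has treewidth ≥ 1, and G has the edge b–g. Hence tw(G) = 1 exactly.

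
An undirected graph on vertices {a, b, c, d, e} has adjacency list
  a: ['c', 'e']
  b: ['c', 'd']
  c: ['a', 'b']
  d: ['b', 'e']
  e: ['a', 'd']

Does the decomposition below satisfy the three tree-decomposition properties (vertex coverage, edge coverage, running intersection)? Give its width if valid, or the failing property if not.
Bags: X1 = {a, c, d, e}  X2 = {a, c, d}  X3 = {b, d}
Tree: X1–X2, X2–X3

No — edge (c,b) lies in no bag.

A tree decomposition must satisfy three properties: every vertex lies in some bag; for every edge, both endpoints lie together in some bag; and for every vertex, the bags containing it form a connected subtree. Here edge (c,b) lies in no bag, so the decomposition is invalid.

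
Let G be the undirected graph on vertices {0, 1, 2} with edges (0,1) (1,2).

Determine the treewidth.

A width-1 tree decomposition is:
Bags: B1 = {1, 2}  B2 = {0, 1}
Tree: B1–B2
The largest bag has 2 vertices, giving width 1; this decomposition certifies tw(G) ≤ 1. Any graph with an edge has treewidth ≥ 1, and G has the edge 1–2. The upper and lower bounds meet at 1, so that is the treewidth.

1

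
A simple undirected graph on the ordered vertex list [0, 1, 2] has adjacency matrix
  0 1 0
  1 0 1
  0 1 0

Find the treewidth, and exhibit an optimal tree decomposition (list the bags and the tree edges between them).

Treewidth 1.
One optimal decomposition is:
Bags: B1 = {1, 2}  B2 = {0, 1}
Tree: B1–B2

The largest bag has 2 vertices, giving width 1; this decomposition certifies tw(G) ≤ 1. Since G has at least one edge (e.g. 2–1), it is not an edgeless graph, so tw(G) ≥ 1. Therefore the treewidth is 1.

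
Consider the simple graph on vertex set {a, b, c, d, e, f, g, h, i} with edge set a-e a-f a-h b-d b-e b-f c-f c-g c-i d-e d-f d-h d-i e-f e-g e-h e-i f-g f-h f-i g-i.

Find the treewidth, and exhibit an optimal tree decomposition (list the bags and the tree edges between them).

Every bag has size at most 4, so the width is 4 − 1 = 3 and tw(G) ≤ 3. For the lower bound, the 4 vertices {d, e, f, h} are pairwise adjacent, and any tree decomposition puts a clique entirely inside one bag — forcing width ≥ 3. Therefore the treewidth is 3.

Treewidth 3.
One optimal decomposition is:
Bags: B1 = {d, e, f, i}  B2 = {b, d, e, f}  B3 = {d, e, f, h}  B4 = {e, f, g, i}  B5 = {c, f, g, i}  B6 = {a, e, f, h}
Tree: B1–B2, B1–B3, B1–B4, B4–B5, B3–B6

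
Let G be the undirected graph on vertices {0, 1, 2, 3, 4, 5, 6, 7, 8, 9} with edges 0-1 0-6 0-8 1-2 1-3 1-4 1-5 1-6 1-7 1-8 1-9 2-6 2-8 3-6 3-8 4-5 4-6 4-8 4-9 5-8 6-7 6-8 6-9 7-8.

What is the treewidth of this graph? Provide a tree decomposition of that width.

Every bag has size at most 4, so the width is 4 − 1 = 3 and tw(G) ≤ 3. On the other hand G contains the 4-clique {1, 4, 5, 8}. A clique must lie in a single bag of any decomposition, so no decomposition can have width below 3. Hence tw(G) = 3 exactly.

Treewidth 3.
Bags: B1 = {1, 4, 5, 8}  B2 = {1, 4, 6, 8}  B3 = {1, 6, 7, 8}  B4 = {1, 2, 6, 8}  B5 = {0, 1, 6, 8}  B6 = {1, 4, 6, 9}  B7 = {1, 3, 6, 8}
Tree: B1–B2, B2–B3, B3–B4, B3–B5, B2–B6, B4–B7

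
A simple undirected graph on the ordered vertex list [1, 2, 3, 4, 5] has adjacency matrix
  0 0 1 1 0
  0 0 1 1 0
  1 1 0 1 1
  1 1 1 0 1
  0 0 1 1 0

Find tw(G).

A width-2 tree decomposition is:
Bags: B1 = {3, 4, 5}  B2 = {2, 3, 4}  B3 = {1, 3, 4}
Tree: B1–B2, B1–B3
The largest bag has 3 vertices, giving width 2; this decomposition certifies tw(G) ≤ 2. For the lower bound, the 3 vertices {1, 3, 4} are pairwise adjacent, and any tree decomposition puts a clique entirely inside one bag — forcing width ≥ 2. Hence tw(G) = 2 exactly.

2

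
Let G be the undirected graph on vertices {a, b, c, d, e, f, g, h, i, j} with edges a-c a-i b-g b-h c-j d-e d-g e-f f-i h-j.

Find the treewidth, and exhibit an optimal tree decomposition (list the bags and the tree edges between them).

Every bag has size at most 3, so the width is 3 − 1 = 2 and tw(G) ≤ 2. Since g–d–e–f–i–a–c–j–h–b–g is a cycle in G, G is not acyclic. Forests are exactly the graphs of treewidth ≤ 1, so tw(G) ≥ 2. Hence tw(G) = 2 exactly.

Treewidth 2.
Bags: B1 = {d, e, g}  B2 = {e, f, g}  B3 = {f, g, i}  B4 = {a, g, i}  B5 = {a, c, g}  B6 = {c, g, j}  B7 = {g, h, j}  B8 = {b, g, h}
Tree: B1–B2, B2–B3, B3–B4, B4–B5, B5–B6, B6–B7, B7–B8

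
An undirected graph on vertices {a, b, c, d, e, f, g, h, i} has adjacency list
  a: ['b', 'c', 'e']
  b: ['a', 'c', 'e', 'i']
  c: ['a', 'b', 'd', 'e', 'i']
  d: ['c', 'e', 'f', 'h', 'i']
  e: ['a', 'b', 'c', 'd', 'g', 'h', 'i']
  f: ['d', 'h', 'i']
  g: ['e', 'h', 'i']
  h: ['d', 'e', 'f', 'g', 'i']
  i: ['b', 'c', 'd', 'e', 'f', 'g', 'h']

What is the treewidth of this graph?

A width-3 tree decomposition is:
Bags: B1 = {d, e, h, i}  B2 = {d, f, h, i}  B3 = {e, g, h, i}  B4 = {c, d, e, i}  B5 = {b, c, e, i}  B6 = {a, b, c, e}
Tree: B1–B2, B1–B3, B1–B4, B4–B5, B5–B6
Every bag has size at most 4, so the width is 4 − 1 = 3 and tw(G) ≤ 3. Conversely, {a, b, c, e} is a clique of size 4, and the vertices of any clique must share a bag in every tree decomposition; so some bag has ≥ 4 vertices and tw(G) ≥ 3. The upper and lower bounds meet at 3, so that is the treewidth.

3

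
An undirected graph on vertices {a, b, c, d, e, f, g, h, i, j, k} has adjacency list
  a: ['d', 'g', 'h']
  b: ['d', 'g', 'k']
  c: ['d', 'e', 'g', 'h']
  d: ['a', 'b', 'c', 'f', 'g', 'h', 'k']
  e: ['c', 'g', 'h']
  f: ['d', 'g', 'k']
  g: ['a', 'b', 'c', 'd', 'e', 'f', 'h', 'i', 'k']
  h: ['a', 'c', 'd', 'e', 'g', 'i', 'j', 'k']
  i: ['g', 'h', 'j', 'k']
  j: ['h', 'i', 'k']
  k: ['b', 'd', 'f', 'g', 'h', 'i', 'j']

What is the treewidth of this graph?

A width-3 tree decomposition is:
Bags: B1 = {a, d, g, h}  B2 = {c, d, g, h}  B3 = {c, e, g, h}  B4 = {d, g, h, k}  B5 = {d, f, g, k}  B6 = {g, h, i, k}  B7 = {b, d, g, k}  B8 = {h, i, j, k}
Tree: B1–B2, B2–B3, B1–B4, B4–B5, B4–B6, B4–B7, B6–B8
Each bag holds 4 vertices, so the decomposition has width 3, which upper-bounds the treewidth. For the lower bound, the 4 vertices {c, d, g, h} are pairwise adjacent, and any tree decomposition puts a clique entirely inside one bag — forcing width ≥ 3. Hence tw(G) = 3 exactly.

3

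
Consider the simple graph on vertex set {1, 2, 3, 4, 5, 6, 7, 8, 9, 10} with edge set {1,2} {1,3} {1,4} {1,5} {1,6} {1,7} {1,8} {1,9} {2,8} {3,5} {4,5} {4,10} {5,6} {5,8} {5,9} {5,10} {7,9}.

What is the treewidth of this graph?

2

A width-2 tree decomposition is:
Bags: B1 = {1, 4, 5}  B2 = {1, 5, 9}  B3 = {1, 5, 8}  B4 = {1, 3, 5}  B5 = {1, 5, 6}  B6 = {1, 2, 8}  B7 = {1, 7, 9}  B8 = {4, 5, 10}
Tree: B1–B2, B2–B3, B1–B4, B4–B5, B3–B6, B2–B7, B1–B8
Each bag holds 3 vertices, so the decomposition has width 2, which upper-bounds the treewidth. On the other hand G contains the 3-clique {1, 2, 8}. A clique must lie in a single bag of any decomposition, so no decomposition can have width below 2. Therefore the treewidth is 2.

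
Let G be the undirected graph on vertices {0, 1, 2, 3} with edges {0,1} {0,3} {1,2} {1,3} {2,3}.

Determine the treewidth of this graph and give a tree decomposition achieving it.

Every bag has size at most 3, so the width is 3 − 1 = 2 and tw(G) ≤ 2. On the other hand G contains the 3-clique {0, 1, 3}. A clique must lie in a single bag of any decomposition, so no decomposition can have width below 2. The upper and lower bounds meet at 2, so that is the treewidth.

Treewidth 2.
One optimal decomposition is:
Bags: B1 = {0, 1, 3}  B2 = {1, 2, 3}
Tree: B1–B2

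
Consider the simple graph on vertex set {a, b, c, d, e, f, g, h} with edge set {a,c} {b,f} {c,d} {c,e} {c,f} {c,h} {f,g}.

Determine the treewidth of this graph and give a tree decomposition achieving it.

Treewidth 1.
One optimal decomposition is:
Bags: B1 = {b, f}  B2 = {f, g}  B3 = {c, f}  B4 = {c, e}  B5 = {c, d}  B6 = {a, c}  B7 = {c, h}
Tree: B1–B2, B1–B3, B3–B4, B3–B5, B5–B6, B5–B7

The largest bag has 2 vertices, giving width 1; this decomposition certifies tw(G) ≤ 1. G has an edge, so its treewidth is at least 1. The upper and lower bounds meet at 1, so that is the treewidth.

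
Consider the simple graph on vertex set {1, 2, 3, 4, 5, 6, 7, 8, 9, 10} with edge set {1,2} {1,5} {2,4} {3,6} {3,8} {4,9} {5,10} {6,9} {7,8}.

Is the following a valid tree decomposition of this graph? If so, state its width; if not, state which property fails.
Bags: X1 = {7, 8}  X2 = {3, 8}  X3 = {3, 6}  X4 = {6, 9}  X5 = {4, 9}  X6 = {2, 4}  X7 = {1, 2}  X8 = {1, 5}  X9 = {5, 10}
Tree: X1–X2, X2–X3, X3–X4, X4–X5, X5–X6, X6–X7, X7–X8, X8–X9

Vertex coverage: the bags together contain {1, 2, 3, 4, 5, 6, 7, 8, 9, 10}, the full vertex set. Edge coverage: each edge of G has both endpoints in at least one bag. Running intersection: for every vertex, the bags containing it form a connected subtree. All three properties hold, so this is a valid tree decomposition of width max|bag| − 1 = 1, and hence tw(G) ≤ 1.

Yes; width 1.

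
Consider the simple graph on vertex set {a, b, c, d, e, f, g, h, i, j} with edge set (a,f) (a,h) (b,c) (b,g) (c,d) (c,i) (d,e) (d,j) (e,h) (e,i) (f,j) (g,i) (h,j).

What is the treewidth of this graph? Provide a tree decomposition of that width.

Each bag holds 3 vertices, so the decomposition has width 2, which upper-bounds the treewidth. Since b–g–i–c–b is a cycle in G, G is not acyclic. Forests are exactly the graphs of treewidth ≤ 1, so tw(G) ≥ 2. Combining the bounds, tw(G) = 2.

Treewidth 2.
One such decomposition:
Bags: B1 = {b, c, g}  B2 = {c, g, i}  B3 = {c, d, i}  B4 = {d, e, i}  B5 = {d, e, j}  B6 = {e, h, j}  B7 = {f, h, j}  B8 = {a, f, h}
Tree: B1–B2, B2–B3, B3–B4, B4–B5, B5–B6, B6–B7, B7–B8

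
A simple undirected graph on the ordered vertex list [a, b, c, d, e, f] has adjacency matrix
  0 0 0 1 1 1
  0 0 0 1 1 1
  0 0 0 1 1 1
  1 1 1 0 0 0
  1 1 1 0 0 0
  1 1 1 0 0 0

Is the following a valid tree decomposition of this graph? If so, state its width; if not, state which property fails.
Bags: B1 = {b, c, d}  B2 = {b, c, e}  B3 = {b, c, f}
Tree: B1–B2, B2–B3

A tree decomposition must satisfy three properties: every vertex lies in some bag; for every edge, both endpoints lie together in some bag; and for every vertex, the bags containing it form a connected subtree. Here vertex a appears in no bag, so the decomposition is invalid.

No — vertex a appears in no bag.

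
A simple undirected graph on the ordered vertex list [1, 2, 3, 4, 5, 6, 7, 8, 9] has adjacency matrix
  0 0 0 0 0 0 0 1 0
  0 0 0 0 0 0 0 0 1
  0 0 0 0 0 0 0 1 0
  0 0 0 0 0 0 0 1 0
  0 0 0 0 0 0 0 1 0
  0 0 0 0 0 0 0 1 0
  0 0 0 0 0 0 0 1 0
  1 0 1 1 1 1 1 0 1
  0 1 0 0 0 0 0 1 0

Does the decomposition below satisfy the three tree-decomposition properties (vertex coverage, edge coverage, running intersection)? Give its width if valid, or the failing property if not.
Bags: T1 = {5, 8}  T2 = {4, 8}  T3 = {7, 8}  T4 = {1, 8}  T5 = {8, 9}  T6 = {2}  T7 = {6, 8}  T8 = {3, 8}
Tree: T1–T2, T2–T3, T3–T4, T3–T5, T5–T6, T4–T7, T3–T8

A tree decomposition must satisfy three properties: every vertex lies in some bag; for every edge, both endpoints lie together in some bag; and for every vertex, the bags containing it form a connected subtree. Here edge (9,2) lies in no bag, so the decomposition is invalid.

No — edge (9,2) lies in no bag.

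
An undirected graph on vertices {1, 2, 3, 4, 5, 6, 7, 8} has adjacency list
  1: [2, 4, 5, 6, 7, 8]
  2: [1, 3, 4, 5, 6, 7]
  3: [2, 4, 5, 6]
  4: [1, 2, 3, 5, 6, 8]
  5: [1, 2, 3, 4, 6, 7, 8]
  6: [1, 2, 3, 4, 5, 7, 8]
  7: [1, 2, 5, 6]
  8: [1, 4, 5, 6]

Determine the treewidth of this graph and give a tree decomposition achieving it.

Each bag holds 5 vertices, so the decomposition has width 4, which upper-bounds the treewidth. On the other hand G contains the 5-clique {1, 4, 5, 6, 8}. A clique must lie in a single bag of any decomposition, so no decomposition can have width below 4. Hence tw(G) = 4 exactly.

Treewidth 4.
One optimal decomposition is:
Bags: B1 = {2, 3, 4, 5, 6}  B2 = {1, 2, 4, 5, 6}  B3 = {1, 2, 5, 6, 7}  B4 = {1, 4, 5, 6, 8}
Tree: B1–B2, B2–B3, B2–B4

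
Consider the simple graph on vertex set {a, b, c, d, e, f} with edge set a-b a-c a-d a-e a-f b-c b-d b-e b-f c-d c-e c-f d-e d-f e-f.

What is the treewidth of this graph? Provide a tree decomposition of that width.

Treewidth 5.
One such decomposition:
Bags: B1 = {a, b, c, d, e, f}
Tree: (single bag)

With just one bag of size 6, the width is 6 − 1 = 5, so tw(G) ≤ 5. Conversely, {a, b, c, d, e, f} is a clique of size 6, and the vertices of any clique must share a bag in every tree decomposition; so some bag has ≥ 6 vertices and tw(G) ≥ 5. The upper and lower bounds meet at 5, so that is the treewidth.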